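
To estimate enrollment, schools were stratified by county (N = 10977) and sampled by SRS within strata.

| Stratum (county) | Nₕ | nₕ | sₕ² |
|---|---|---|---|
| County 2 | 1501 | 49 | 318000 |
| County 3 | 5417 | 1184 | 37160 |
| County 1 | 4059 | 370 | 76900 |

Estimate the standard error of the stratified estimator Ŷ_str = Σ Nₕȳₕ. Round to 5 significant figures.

Var(Ŷ_str) = Σₕ Nₕ²(1 − fₕ)sₕ²/nₕ.
County 2: 1501²·(1 − 49/1501)·318000/49 = 1.4144199 × 10^10.
County 3: 5417²·(1 − 1184/5417)·37160/1184 = 7.196662 × 10^8.
County 1: 4059²·(1 − 370/4059)·76900/370 = 3.1120912 × 10^9.
Sum = 1.7975956 × 10^10.
SE = √(1.7975956 × 10^10) = 134070.

134070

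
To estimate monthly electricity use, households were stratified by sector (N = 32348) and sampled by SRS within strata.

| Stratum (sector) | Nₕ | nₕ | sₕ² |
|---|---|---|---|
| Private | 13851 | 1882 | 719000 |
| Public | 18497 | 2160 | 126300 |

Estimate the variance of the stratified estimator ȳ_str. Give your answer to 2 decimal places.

Var(ȳ_str) = Σₕ Wₕ²(1 − fₕ)sₕ²/nₕ with Wₕ = Nₕ/N, N = 32348.
Private: Wₕ = 0.42818721; term = 0.42818721²·(1 − 0.13587467)·719000/1882 = 60.527592.
Public: Wₕ = 0.57181279; term = 0.57181279²·(1 − 0.11677569)·126300/2160 = 16.88606.
Sum = 77.413652.

77.41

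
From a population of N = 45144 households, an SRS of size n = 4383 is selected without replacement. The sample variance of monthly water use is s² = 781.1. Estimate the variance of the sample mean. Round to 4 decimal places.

0.1609

Under SRS without replacement, Var(ȳ) = (1 − f)·s²/n with f = n/N = 4383/45144 = 0.09708931.
Var(ȳ) = (1 − 0.09708931)·781.1/4383 = 0.90291069·0.17821127 = 0.16090886.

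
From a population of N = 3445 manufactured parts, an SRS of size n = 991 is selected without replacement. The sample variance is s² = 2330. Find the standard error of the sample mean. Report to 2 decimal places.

Under SRS without replacement, Var(ȳ) = (1 − f)·s²/n with f = n/N = 991/3445 = 0.28766328.
Var(ȳ) = (1 − 0.28766328)·2330/991 = 0.71233672·2.3511604 = 1.6748179.
SE(ȳ) = √(1.6748179) = 1.29.

1.29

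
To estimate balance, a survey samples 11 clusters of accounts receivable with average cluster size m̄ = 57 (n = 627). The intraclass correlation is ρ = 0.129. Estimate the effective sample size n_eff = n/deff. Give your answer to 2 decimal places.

deff = 1 + (57 − 1)·0.129 = 1 + 7.224 = 8.224.
n_eff = 627 / 8.224 = 76.24.

76.24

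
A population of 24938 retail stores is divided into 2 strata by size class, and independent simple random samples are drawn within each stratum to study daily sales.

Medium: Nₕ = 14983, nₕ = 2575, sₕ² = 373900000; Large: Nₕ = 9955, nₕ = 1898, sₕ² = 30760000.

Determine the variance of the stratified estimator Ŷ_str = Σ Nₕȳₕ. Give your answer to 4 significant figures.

2.829 × 10^13

Var(Ŷ_str) = Σₕ Nₕ²(1 − fₕ)sₕ²/nₕ.
Medium: 14983²·(1 − 2575/14983)·373900000/2575 = 2.6994718 × 10^13.
Large: 9955²·(1 − 1898/9955)·30760000/1898 = 1.2998845 × 10^12.
Sum = 2.8294603 × 10^13.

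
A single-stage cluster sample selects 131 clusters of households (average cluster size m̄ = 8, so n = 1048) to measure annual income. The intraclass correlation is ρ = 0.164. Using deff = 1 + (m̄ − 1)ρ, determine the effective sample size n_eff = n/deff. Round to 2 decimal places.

deff = 1 + (8 − 1)·0.164 = 1 + 1.148 = 2.148.
n_eff = 1048 / 2.148 = 487.90.

487.90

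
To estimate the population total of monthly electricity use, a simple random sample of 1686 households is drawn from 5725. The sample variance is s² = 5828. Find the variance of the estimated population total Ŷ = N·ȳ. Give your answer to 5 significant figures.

7.9930 × 10^7

Var(Ŷ) = N²·Var(ȳ) = N²·(1 − n/N)·s²/n.
f = 1686/5725 = 0.29449782; Var(ȳ) = 0.70550218·5828/1686 = 2.438711.
Var(Ŷ) = 5725² · 2.438711 = 7.9930277 × 10^7.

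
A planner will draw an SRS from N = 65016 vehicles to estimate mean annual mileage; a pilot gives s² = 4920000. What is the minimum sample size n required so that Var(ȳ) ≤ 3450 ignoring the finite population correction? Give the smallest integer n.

Without fpc, n₀ = s²/D = 4920000/3450 = 1426.0870.
Rounding up, n = 1427.

1427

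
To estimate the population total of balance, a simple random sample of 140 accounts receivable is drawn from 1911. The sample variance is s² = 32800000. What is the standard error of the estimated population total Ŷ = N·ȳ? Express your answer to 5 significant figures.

890460

Var(Ŷ) = N²·Var(ȳ) = N²·(1 − n/N)·s²/n.
f = 140/1911 = 0.07326007; Var(ȳ) = 0.92673993·32800000/140 = 217121.93.
Var(Ŷ) = 1911² · 217121.93 = 7.9291214 × 10^11.
SE(Ŷ) = √(7.9291214 × 10^11) = 890460.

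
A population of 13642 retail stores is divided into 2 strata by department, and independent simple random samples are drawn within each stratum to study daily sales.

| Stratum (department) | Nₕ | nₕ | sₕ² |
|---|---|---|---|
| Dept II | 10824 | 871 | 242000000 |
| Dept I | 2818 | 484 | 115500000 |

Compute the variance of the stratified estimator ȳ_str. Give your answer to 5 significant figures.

Var(ȳ_str) = Σₕ Wₕ²(1 − fₕ)sₕ²/nₕ with Wₕ = Nₕ/N, N = 13642.
Dept II: Wₕ = 0.79343205; term = 0.79343205²·(1 − 0.08046933)·242000000/871 = 160835.87.
Dept I: Wₕ = 0.20656795; term = 0.20656795²·(1 − 0.17175302)·115500000/484 = 8433.782.
Sum = 169269.65.

169270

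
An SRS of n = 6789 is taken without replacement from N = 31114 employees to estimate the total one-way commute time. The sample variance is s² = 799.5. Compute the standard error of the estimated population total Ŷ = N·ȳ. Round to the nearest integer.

9441

Var(Ŷ) = N²·Var(ȳ) = N²·(1 − n/N)·s²/n.
f = 6789/31114 = 0.21819760; Var(ȳ) = 0.78180240·799.5/6789 = 0.092068202.
Var(Ŷ) = 31114² · 0.092068202 = 8.9129477 × 10^7.
SE(Ŷ) = √(8.9129477 × 10^7) = 9441.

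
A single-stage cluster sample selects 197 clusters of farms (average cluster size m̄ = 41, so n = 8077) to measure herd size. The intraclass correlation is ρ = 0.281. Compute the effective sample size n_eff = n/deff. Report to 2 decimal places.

659.89

deff = 1 + (41 − 1)·0.281 = 1 + 11.24 = 12.24.
n_eff = 8077 / 12.24 = 659.89.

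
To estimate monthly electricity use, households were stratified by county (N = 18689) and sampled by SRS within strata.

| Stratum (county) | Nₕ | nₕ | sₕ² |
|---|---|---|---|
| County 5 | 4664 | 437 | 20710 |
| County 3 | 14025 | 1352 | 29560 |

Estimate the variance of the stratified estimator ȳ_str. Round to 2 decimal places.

Var(ȳ_str) = Σₕ Wₕ²(1 − fₕ)sₕ²/nₕ with Wₕ = Nₕ/N, N = 18689.
County 5: Wₕ = 0.24955856; term = 0.24955856²·(1 − 0.09369640)·20710/437 = 2.6749602.
County 3: Wₕ = 0.75044144; term = 0.75044144²·(1 − 0.09639929)·29560/1352 = 11.125971.
Sum = 13.800931.

13.80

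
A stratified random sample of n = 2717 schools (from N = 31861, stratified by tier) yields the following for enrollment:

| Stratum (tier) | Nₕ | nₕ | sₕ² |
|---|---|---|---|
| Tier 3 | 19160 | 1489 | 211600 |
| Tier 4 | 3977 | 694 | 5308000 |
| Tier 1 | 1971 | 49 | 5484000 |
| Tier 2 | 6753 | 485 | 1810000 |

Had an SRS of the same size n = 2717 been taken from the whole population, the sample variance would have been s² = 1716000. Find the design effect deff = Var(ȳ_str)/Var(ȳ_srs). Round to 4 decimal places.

1.2446

Var(ȳ_str) = Σ Wₕ²(1−fₕ)sₕ²/nₕ with Wₕ = Nₕ/31861:
  Tier 3: (19160/31861)²·(1−1489/19160)·211600/1489 = 47.397866
  Tier 4: (3977/31861)²·(1−694/3977)·5308000/694 = 98.373724
  Tier 1: (1971/31861)²·(1−49/1971)·5484000/49 = 417.6597
  Tier 2: (6753/31861)²·(1−485/6753)·1810000/485 = 155.61225
  → Var(ȳ_str) = 719.04354.
Var(ȳ_srs) = (1 − 2717/31861)·1716000/2717 = 577.72.
deff = 719.04354 / 577.72 = 1.2446.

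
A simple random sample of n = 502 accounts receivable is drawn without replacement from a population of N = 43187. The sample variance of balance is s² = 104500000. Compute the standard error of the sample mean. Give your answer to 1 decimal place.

453.6

Under SRS without replacement, Var(ȳ) = (1 − f)·s²/n with f = n/N = 502/43187 = 0.01162387.
Var(ȳ) = (1 − 0.01162387)·104500000/502 = 0.98837613·208167.33 = 205747.62.
SE(ȳ) = √(205747.62) = 453.6.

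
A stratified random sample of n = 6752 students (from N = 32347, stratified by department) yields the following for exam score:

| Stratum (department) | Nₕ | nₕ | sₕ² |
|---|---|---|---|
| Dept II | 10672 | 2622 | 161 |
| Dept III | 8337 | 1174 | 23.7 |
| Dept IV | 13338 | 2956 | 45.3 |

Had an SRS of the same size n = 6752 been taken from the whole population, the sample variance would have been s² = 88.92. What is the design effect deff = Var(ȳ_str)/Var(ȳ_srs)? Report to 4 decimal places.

Var(ȳ_str) = Σ Wₕ²(1−fₕ)sₕ²/nₕ with Wₕ = Nₕ/32347:
  Dept II: (10672/32347)²·(1−2622/10672)·161/2622 = 0.0050415824
  Dept III: (8337/32347)²·(1−1174/8337)·23.7/1174 = 0.0011521711
  Dept IV: (13338/32347)²·(1−2956/13338)·45.3/2956 = 0.002028138
  → Var(ȳ_str) = 0.0082218915.
Var(ȳ_srs) = (1 − 6752/32347)·88.92/6752 = 0.01042049.
deff = 0.0082218915 / 0.01042049 = 0.7890.

0.7890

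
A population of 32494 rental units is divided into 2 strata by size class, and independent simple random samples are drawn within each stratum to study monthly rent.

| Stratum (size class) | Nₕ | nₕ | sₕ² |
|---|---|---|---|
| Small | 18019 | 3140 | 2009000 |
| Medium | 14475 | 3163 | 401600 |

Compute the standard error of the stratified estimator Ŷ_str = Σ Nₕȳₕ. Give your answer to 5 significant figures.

Var(Ŷ_str) = Σₕ Nₕ²(1 − fₕ)sₕ²/nₕ.
Small: 18019²·(1 − 3140/18019)·2009000/3140 = 1.7153578 × 10^11.
Medium: 14475²·(1 − 3163/14475)·401600/3163 = 2.0789904 × 10^10.
Sum = 1.9232568 × 10^11.
SE = √(1.9232568 × 10^11) = 438550.

438550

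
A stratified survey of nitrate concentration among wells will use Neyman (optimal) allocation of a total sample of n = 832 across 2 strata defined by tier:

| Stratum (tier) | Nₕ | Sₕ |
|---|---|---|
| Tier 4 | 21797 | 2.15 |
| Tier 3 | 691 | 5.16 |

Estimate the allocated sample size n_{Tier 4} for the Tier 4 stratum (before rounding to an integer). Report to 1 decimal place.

Neyman allocation: nₕ = n·NₕSₕ / Σⱼ NⱼSⱼ.
Σ NⱼSⱼ = 21797·2.15 + 691·5.16 = 50429.11.
n_{Tier 4} = 832·21797·2.15 / 50429.11 = 773.2.

773.2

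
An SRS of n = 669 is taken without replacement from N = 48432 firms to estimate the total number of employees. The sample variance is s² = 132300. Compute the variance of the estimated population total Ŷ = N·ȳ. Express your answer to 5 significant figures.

4.5746 × 10^11

Var(Ŷ) = N²·Var(ȳ) = N²·(1 − n/N)·s²/n.
f = 669/48432 = 0.01381318; Var(ȳ) = 0.98618682·132300/669 = 195.02618.
Var(Ŷ) = 48432² · 195.02618 = 4.5746484 × 10^11.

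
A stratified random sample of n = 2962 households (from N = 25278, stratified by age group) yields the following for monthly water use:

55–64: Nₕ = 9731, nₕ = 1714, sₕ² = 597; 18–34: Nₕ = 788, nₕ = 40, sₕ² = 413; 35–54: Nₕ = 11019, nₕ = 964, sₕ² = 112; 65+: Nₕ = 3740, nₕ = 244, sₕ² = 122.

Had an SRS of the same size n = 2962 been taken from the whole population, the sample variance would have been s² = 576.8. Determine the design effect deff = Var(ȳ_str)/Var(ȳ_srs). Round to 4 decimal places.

Var(ȳ_str) = Σ Wₕ²(1−fₕ)sₕ²/nₕ with Wₕ = Nₕ/25278:
  55–64: (9731/25278)²·(1−1714/9731)·597/1714 = 0.042525306
  18–34: (788/25278)²·(1−40/788)·413/40 = 0.0095242866
  35–54: (11019/25278)²·(1−964/11019)·112/964 = 0.020145582
  65+: (3740/25278)²·(1−244/3740)·122/244 = 0.010231224
  → Var(ȳ_str) = 0.082426399.
Var(ȳ_srs) = (1 − 2962/25278)·576.8/2962 = 0.17191503.
deff = 0.082426399 / 0.17191503 = 0.4795.

0.4795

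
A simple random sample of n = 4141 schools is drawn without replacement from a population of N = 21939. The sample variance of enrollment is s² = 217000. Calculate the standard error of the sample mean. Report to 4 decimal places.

Under SRS without replacement, Var(ȳ) = (1 − f)·s²/n with f = n/N = 4141/21939 = 0.18875063.
Var(ȳ) = (1 − 0.18875063)·217000/4141 = 0.81124937·52.402801 = 42.51174.
SE(ȳ) = √(42.51174) = 6.5201.

6.5201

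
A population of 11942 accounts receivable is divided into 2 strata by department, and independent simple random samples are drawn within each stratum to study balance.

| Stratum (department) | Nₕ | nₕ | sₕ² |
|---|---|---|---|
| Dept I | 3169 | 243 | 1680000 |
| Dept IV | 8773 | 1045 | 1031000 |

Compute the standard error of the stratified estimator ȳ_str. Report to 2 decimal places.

Var(ȳ_str) = Σₕ Wₕ²(1 − fₕ)sₕ²/nₕ with Wₕ = Nₕ/N, N = 11942.
Dept I: Wₕ = 0.26536594; term = 0.26536594²·(1 − 0.07668034)·1680000/243 = 449.51629.
Dept IV: Wₕ = 0.73463406; term = 0.73463406²·(1 − 0.11911547)·1031000/1045 = 469.03309.
Sum = 918.54938.
SE = √(918.54938) = 30.31.

30.31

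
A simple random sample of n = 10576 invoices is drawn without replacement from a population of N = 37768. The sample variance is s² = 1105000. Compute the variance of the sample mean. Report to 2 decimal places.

75.22

Under SRS without replacement, Var(ȳ) = (1 − f)·s²/n with f = n/N = 10576/37768 = 0.28002542.
Var(ȳ) = (1 − 0.28002542)·1105000/10576 = 0.71997458·104.48185 = 75.224273.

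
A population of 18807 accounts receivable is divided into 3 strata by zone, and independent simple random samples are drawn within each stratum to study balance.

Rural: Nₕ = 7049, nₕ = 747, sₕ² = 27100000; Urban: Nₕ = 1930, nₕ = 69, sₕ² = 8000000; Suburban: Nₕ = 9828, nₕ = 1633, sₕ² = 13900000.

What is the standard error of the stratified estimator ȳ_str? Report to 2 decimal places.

Var(ȳ_str) = Σₕ Wₕ²(1 − fₕ)sₕ²/nₕ with Wₕ = Nₕ/N, N = 18807.
Rural: Wₕ = 0.37480725; term = 0.37480725²·(1 − 0.10597248)·27100000/747 = 4556.334.
Urban: Wₕ = 0.10262136; term = 0.10262136²·(1 − 0.03575130)·8000000/69 = 1177.3498.
Suburban: Wₕ = 0.52257138; term = 0.52257138²·(1 − 0.16615792)·13900000/1633 = 1938.2227.
Sum = 7671.9065.
SE = √(7671.9065) = 87.59.

87.59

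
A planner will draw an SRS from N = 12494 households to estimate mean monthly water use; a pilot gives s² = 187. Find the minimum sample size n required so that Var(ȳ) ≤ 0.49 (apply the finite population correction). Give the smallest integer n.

371

Without fpc, n₀ = s²/D = 187/0.49 = 381.6327.
With fpc, (1 − n/N)·s²/n ≤ D requires n ≥ n₀/(1 + n₀/N) = 381.6327/(1 + 381.6327/12494) = 370.3211.
Rounding up, n = 371.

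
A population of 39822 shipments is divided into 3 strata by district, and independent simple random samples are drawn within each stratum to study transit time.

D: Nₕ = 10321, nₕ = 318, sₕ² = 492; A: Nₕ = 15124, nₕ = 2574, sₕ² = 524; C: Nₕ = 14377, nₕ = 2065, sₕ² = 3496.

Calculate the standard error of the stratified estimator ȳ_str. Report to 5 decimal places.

0.56042

Var(ȳ_str) = Σₕ Wₕ²(1 − fₕ)sₕ²/nₕ with Wₕ = Nₕ/N, N = 39822.
D: Wₕ = 0.25917834; term = 0.25917834²·(1 − 0.03081097)·492/318 = 0.10072653.
A: Wₕ = 0.37979007; term = 0.37979007²·(1 − 0.17019307)·524/2574 = 0.024366155.
C: Wₕ = 0.36103159; term = 0.36103159²·(1 − 0.14363219)·3496/2065 = 0.18897402.
Sum = 0.31406671.
SE = √(0.31406671) = 0.56042.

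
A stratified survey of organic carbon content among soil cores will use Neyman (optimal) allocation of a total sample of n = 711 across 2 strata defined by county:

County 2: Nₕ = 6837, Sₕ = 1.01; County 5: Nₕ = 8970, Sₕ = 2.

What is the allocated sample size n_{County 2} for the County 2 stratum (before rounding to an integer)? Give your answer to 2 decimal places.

197.61

Neyman allocation: nₕ = n·NₕSₕ / Σⱼ NⱼSⱼ.
Σ NⱼSⱼ = 6837·1.01 + 8970·2 = 24845.37.
n_{County 2} = 711·6837·1.01 / 24845.37 = 197.61.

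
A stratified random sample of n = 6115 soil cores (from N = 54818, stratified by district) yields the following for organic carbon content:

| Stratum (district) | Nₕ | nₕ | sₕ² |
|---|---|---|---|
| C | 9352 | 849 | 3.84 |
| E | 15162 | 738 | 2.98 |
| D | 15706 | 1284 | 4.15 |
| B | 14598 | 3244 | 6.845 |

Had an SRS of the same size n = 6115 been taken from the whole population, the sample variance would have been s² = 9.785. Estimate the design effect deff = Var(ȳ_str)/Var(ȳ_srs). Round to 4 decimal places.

0.5441

Var(ȳ_str) = Σ Wₕ²(1−fₕ)sₕ²/nₕ with Wₕ = Nₕ/54818:
  C: (9352/54818)²·(1−849/9352)·3.84/849 = 1.1968889 × 10^-4
  E: (15162/54818)²·(1−738/15162)·2.98/738 = 2.9387033 × 10^-4
  D: (15706/54818)²·(1−1284/15706)·4.15/1284 = 2.4362833 × 10^-4
  B: (14598/54818)²·(1−3244/14598)·6.845/3244 = 1.1638271 × 10^-4
  → Var(ȳ_str) = 7.7357026 × 10^-4.
Var(ȳ_srs) = (1 − 6115/54818)·9.785/6115 = 0.0014216638.
deff = (7.7357026 × 10^-4) / 0.0014216638 = 0.5441.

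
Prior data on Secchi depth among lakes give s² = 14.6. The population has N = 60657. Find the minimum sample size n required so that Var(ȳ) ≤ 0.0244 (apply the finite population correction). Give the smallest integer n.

593

Without fpc, n₀ = s²/D = 14.6/0.0244 = 598.3607.
With fpc, (1 − n/N)·s²/n ≤ D requires n ≥ n₀/(1 + n₀/N) = 598.3607/(1 + 598.3607/60657) = 592.5157.
Rounding up, n = 593.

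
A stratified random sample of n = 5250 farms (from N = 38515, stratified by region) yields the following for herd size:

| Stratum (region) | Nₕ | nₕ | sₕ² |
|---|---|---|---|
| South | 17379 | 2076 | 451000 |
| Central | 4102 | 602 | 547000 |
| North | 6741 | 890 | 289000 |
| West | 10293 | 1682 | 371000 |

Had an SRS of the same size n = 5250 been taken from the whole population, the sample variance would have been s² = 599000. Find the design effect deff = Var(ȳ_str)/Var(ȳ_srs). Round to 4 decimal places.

0.7058

Var(ȳ_str) = Σ Wₕ²(1−fₕ)sₕ²/nₕ with Wₕ = Nₕ/38515:
  South: (17379/38515)²·(1−2076/17379)·451000/2076 = 38.948501
  Central: (4102/38515)²·(1−602/4102)·547000/602 = 8.7941675
  North: (6741/38515)²·(1−890/6741)·289000/890 = 8.6338094
  West: (10293/38515)²·(1−1682/10293)·371000/1682 = 13.179037
  → Var(ȳ_str) = 69.555515.
Var(ȳ_srs) = (1 − 5250/38515)·599000/5250 = 98.542856.
deff = 69.555515 / 98.542856 = 0.7058.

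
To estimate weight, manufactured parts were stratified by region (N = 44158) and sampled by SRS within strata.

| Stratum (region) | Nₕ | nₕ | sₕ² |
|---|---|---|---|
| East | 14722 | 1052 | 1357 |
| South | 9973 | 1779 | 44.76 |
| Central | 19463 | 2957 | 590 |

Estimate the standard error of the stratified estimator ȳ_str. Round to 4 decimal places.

Var(ȳ_str) = Σₕ Wₕ²(1 − fₕ)sₕ²/nₕ with Wₕ = Nₕ/N, N = 44158.
East: Wₕ = 0.33339372; term = 0.33339372²·(1 − 0.07145768)·1357/1052 = 0.13313144.
South: Wₕ = 0.22584809; term = 0.22584809²·(1 − 0.17838163)·44.76/1779 = 0.0010544285.
Central: Wₕ = 0.44075819; term = 0.44075819²·(1 − 0.15192930)·590/2957 = 0.03287256.
Sum = 0.16705843.
SE = √(0.16705843) = 0.4087.

0.4087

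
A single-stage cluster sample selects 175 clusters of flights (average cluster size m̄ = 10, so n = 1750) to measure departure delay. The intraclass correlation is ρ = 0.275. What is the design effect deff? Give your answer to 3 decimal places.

deff = 1 + (10 − 1)·0.275 = 1 + 2.475 = 3.475.

3.475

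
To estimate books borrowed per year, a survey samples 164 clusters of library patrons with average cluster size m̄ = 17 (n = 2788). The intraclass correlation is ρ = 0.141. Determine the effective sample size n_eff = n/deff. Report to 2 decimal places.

856.27

deff = 1 + (17 − 1)·0.141 = 1 + 2.256 = 3.256.
n_eff = 2788 / 3.256 = 856.27.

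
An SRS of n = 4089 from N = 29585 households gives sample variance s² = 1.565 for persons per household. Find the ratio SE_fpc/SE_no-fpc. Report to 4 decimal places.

0.9283

f = n/N = 4089/29585 = 0.13821193.
SE_no-fpc = √(s²/n) = 0.019563593; SE_fpc = √((1−f)s²/n) = 0.01816138.
Ratio = √(1−f) = 0.92832541.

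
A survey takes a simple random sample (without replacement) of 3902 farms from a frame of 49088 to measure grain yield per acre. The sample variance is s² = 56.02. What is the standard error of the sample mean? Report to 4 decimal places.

0.1150

Under SRS without replacement, Var(ȳ) = (1 − f)·s²/n with f = n/N = 3902/49088 = 0.07948990.
Var(ȳ) = (1 − 0.07948990)·56.02/3902 = 0.92051010·0.01435674 = 0.013215524.
SE(ȳ) = √(0.013215524) = 0.1150.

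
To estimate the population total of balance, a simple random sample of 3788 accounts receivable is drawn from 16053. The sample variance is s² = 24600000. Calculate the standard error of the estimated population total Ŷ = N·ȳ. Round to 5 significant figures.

Var(Ŷ) = N²·Var(ȳ) = N²·(1 − n/N)·s²/n.
f = 3788/16053 = 0.23596835; Var(ȳ) = 0.76403165·24600000/3788 = 4961.7683.
Var(Ŷ) = 16053² · 4961.7683 = 1.2786418 × 10^12.
SE(Ŷ) = √(1.2786418 × 10^12) = 1.1308 × 10^6.

1.1308 × 10^6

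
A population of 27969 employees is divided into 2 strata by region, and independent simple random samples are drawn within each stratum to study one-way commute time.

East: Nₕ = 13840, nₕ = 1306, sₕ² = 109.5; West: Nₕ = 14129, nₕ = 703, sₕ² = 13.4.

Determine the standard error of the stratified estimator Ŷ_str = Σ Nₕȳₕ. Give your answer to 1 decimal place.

Var(Ŷ_str) = Σₕ Nₕ²(1 − fₕ)sₕ²/nₕ.
East: 13840²·(1 − 1306/13840)·109.5/1306 = 1.4544431 × 10^7.
West: 14129²·(1 − 703/14129)·13.4/703 = 3.6158262 × 10^6.
Sum = 1.8160257 × 10^7.
SE = √(1.8160257 × 10^7) = 4261.5.

4261.5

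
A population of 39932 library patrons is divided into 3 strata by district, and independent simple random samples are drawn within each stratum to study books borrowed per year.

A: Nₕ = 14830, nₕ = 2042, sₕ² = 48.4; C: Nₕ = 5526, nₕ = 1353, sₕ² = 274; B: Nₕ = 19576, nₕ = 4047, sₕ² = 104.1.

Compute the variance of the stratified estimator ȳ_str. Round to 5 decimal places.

Var(ȳ_str) = Σₕ Wₕ²(1 − fₕ)sₕ²/nₕ with Wₕ = Nₕ/N, N = 39932.
A: Wₕ = 0.37138135; term = 0.37138135²·(1 − 0.13769386)·48.4/2042 = 0.0028189753.
C: Wₕ = 0.13838525; term = 0.13838525²·(1 − 0.24484256)·274/1353 = 0.0029286664.
B: Wₕ = 0.49023340; term = 0.49023340²·(1 − 0.20673273)·104.1/4047 = 0.004903914.
Sum = 0.010651556.

0.01065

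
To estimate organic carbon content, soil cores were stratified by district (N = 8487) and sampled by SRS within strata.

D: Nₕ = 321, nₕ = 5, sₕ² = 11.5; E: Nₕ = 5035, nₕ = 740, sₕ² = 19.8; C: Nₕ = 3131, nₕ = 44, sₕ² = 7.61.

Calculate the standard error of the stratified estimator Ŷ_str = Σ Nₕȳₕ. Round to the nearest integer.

Var(Ŷ_str) = Σₕ Nₕ²(1 − fₕ)sₕ²/nₕ.
D: 321²·(1 − 5/321)·11.5/5 = 233302.8.
E: 5035²·(1 − 740/5035)·19.8/740 = 578623.56.
C: 3131²·(1 − 44/3131)·7.61/44 = 1.6716743 × 10^6.
Sum = 2.4836007 × 10^6.
SE = √(2.4836007 × 10^6) = 1576.

1576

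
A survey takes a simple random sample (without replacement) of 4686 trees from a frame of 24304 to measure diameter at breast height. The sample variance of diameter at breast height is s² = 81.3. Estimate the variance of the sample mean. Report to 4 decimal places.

Under SRS without replacement, Var(ȳ) = (1 − f)·s²/n with f = n/N = 4686/24304 = 0.19280777.
Var(ȳ) = (1 − 0.19280777)·81.3/4686 = 0.80719223·0.017349552 = 0.014004423.

0.0140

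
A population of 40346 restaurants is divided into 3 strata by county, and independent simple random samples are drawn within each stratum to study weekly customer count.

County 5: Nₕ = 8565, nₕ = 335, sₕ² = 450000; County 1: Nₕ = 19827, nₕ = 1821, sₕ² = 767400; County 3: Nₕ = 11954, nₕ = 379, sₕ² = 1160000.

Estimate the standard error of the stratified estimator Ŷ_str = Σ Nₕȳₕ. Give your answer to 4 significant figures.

Var(Ŷ_str) = Σₕ Nₕ²(1 − fₕ)sₕ²/nₕ.
County 5: 8565²·(1 − 335/8565)·450000/335 = 9.4687993 × 10^10.
County 1: 19827²·(1 − 1821/19827)·767400/1821 = 1.5044789 × 10^11.
County 3: 11954²·(1 − 379/11954)·1160000/379 = 4.2349963 × 10^11.
Sum = 6.6863551 × 10^11.
SE = √(6.6863551 × 10^11) = 817700.

817700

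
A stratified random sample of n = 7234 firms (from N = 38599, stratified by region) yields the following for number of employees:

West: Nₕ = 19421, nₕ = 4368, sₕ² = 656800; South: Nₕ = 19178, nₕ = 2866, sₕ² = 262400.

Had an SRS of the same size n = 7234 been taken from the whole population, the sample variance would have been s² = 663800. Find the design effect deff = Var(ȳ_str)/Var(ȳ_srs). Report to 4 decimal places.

0.6535

Var(ȳ_str) = Σ Wₕ²(1−fₕ)sₕ²/nₕ with Wₕ = Nₕ/38599:
  West: (19421/38599)²·(1−4368/19421)·656800/4368 = 29.504826
  South: (19178/38599)²·(1−2866/19178)·262400/2866 = 19.224102
  → Var(ȳ_str) = 48.728928.
Var(ȳ_srs) = (1 − 7234/38599)·663800/7234 = 74.563791.
deff = 48.728928 / 74.563791 = 0.6535.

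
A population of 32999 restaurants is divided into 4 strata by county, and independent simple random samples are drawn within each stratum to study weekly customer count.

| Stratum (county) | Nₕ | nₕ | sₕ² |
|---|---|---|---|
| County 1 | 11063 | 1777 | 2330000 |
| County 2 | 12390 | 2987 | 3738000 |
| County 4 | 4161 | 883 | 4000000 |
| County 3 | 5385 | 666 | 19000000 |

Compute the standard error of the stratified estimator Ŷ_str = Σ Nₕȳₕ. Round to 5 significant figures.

Var(Ŷ_str) = Σₕ Nₕ²(1 − fₕ)sₕ²/nₕ.
County 1: 11063²·(1 − 1777/11063)·2330000/1777 = 1.3470077 × 10^11.
County 2: 12390²·(1 − 2987/12390)·3738000/2987 = 1.4579473 × 10^11.
County 4: 4161²·(1 − 883/4161)·4000000/883 = 6.1788258 × 10^10.
County 3: 5385²·(1 − 666/5385)·19000000/666 = 7.2496169 × 10^11.
Sum = 1.0672454 × 10^12.
SE = √(1.0672454 × 10^12) = 1.0331 × 10^6.

1.0331 × 10^6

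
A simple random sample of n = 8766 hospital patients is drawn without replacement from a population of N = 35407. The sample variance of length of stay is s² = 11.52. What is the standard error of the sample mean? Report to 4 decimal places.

Under SRS without replacement, Var(ȳ) = (1 − f)·s²/n with f = n/N = 8766/35407 = 0.24757816.
Var(ȳ) = (1 − 0.24757816)·11.52/8766 = 0.75242184·0.0013141684 = 9.8880899 × 10^-4.
SE(ȳ) = √(9.8880899 × 10^-4) = 0.0314.

0.0314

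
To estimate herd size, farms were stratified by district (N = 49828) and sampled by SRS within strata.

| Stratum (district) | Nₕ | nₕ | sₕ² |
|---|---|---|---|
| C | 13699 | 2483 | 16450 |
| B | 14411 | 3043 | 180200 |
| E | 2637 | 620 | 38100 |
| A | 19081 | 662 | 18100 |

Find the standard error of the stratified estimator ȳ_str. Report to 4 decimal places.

2.8843

Var(ȳ_str) = Σₕ Wₕ²(1 − fₕ)sₕ²/nₕ with Wₕ = Nₕ/N, N = 49828.
C: Wₕ = 0.27492574; term = 0.27492574²·(1 − 0.18125411)·16450/2483 = 0.4099861.
B: Wₕ = 0.28921490; term = 0.28921490²·(1 − 0.21115814)·180200/3043 = 3.9073661.
E: Wₕ = 0.05292205; term = 0.05292205²·(1 − 0.23511566)·38100/620 = 0.1316444.
A: Wₕ = 0.38293730; term = 0.38293730²·(1 − 0.03469420)·18100/662 = 3.8702663.
Sum = 8.3192629.
SE = √(8.3192629) = 2.8843.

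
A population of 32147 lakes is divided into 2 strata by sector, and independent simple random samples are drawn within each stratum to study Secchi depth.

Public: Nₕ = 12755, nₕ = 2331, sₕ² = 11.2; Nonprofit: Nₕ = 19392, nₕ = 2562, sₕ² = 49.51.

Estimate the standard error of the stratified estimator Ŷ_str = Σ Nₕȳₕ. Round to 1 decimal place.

Var(Ŷ_str) = Σₕ Nₕ²(1 − fₕ)sₕ²/nₕ.
Public: 12755²·(1 − 2331/12755)·11.2/2331 = 638837.81.
Nonprofit: 19392²·(1 − 2562/19392)·49.51/2562 = 6.3069664 × 10^6.
Sum = 6.9458042 × 10^6.
SE = √(6.9458042 × 10^6) = 2635.5.

2635.5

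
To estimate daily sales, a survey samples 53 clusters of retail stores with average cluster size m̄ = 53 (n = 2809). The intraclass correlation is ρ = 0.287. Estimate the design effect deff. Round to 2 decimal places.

15.92

deff = 1 + (53 − 1)·0.287 = 1 + 14.924 = 15.924.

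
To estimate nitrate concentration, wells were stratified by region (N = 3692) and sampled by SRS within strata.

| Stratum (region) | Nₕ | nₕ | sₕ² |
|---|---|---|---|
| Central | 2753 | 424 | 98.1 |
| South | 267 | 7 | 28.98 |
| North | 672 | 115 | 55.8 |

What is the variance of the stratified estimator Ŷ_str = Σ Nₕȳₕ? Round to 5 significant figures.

1.9525 × 10^6

Var(Ŷ_str) = Σₕ Nₕ²(1 − fₕ)sₕ²/nₕ.
Central: 2753²·(1 − 424/2753)·98.1/424 = 1.4834703 × 10^6.
South: 267²·(1 − 7/267)·28.98/7 = 287398.8.
North: 672²·(1 − 115/672)·55.8/115 = 181618.81.
Sum = 1.9524879 × 10^6.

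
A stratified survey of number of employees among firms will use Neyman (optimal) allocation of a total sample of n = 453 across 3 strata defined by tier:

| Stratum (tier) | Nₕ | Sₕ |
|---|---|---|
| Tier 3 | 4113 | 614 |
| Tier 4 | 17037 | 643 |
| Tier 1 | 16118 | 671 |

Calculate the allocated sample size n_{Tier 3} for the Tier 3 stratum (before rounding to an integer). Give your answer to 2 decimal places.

Neyman allocation: nₕ = n·NₕSₕ / Σⱼ NⱼSⱼ.
Σ NⱼSⱼ = 4113·614 + 17037·643 + 16118·671 = 2.4295351 × 10^7.
n_{Tier 3} = 453·4113·614 / (2.4295351 × 10^7) = 47.09.

47.09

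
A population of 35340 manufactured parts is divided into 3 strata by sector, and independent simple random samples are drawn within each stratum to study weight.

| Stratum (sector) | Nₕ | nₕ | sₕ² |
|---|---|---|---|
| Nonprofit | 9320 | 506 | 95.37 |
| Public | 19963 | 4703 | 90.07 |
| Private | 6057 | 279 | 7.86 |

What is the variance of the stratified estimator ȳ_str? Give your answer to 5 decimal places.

0.01786

Var(ȳ_str) = Σₕ Wₕ²(1 − fₕ)sₕ²/nₕ with Wₕ = Nₕ/N, N = 35340.
Nonprofit: Wₕ = 0.26372383; term = 0.26372383²·(1 − 0.05429185)·95.37/506 = 0.012397015.
Public: Wₕ = 0.56488398; term = 0.56488398²·(1 − 0.23558583)·90.07/4703 = 0.0046714578.
Private: Wₕ = 0.17139219; term = 0.17139219²·(1 − 0.04606241)·7.86/279 = 7.8944225 × 10^-4.
Sum = 0.017857915.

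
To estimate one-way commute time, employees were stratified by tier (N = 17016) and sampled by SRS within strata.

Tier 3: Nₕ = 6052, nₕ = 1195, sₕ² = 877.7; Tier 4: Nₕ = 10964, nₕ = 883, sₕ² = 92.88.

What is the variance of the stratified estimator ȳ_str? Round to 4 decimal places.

0.1147

Var(ȳ_str) = Σₕ Wₕ²(1 − fₕ)sₕ²/nₕ with Wₕ = Nₕ/N, N = 17016.
Tier 3: Wₕ = 0.35566526; term = 0.35566526²·(1 − 0.19745539)·877.7/1195 = 0.074564183.
Tier 4: Wₕ = 0.64433474; term = 0.64433474²·(1 − 0.08053630)·92.88/883 = 0.04015311.
Sum = 0.11471729.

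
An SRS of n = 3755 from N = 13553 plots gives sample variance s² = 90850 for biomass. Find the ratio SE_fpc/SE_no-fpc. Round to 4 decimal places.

f = n/N = 3755/13553 = 0.27706043.
SE_no-fpc = √(s²/n) = 4.9187811; SE_fpc = √((1−f)s²/n) = 4.1822356.
Ratio = √(1−f) = 0.85025853.

0.8503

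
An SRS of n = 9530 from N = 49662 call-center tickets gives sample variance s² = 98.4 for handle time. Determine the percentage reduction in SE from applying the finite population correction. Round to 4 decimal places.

f = n/N = 9530/49662 = 0.19189723.
SE_no-fpc = √(s²/n) = 0.10161343; SE_fpc = √((1−f)s²/n) = 0.09134492.
Ratio = √(1−f) = 0.89894537. Reduction = 100·(1 − 0.89894537) = 10.1055%.

10.1055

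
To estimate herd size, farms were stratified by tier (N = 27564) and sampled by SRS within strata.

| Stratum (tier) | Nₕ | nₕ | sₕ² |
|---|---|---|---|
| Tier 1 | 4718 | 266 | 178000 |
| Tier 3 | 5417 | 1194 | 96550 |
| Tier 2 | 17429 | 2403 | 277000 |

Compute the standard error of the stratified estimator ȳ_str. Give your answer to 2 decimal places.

Var(ȳ_str) = Σₕ Wₕ²(1 − fₕ)sₕ²/nₕ with Wₕ = Nₕ/N, N = 27564.
Tier 1: Wₕ = 0.17116529; term = 0.17116529²·(1 − 0.05637982)·178000/266 = 18.499798.
Tier 3: Wₕ = 0.19652445; term = 0.19652445²·(1 − 0.22041721)·96550/1194 = 2.4346884.
Tier 2: Wₕ = 0.63231026; term = 0.63231026²·(1 − 0.13787366)·277000/2403 = 39.73355.
Sum = 60.668036.
SE = √(60.668036) = 7.79.

7.79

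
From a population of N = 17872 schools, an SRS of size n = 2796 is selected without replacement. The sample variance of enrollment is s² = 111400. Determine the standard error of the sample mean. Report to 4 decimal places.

Under SRS without replacement, Var(ȳ) = (1 − f)·s²/n with f = n/N = 2796/17872 = 0.15644584.
Var(ȳ) = (1 − 0.15644584)·111400/2796 = 0.84355416·39.842632 = 33.609418.
SE(ȳ) = √(33.609418) = 5.7974.

5.7974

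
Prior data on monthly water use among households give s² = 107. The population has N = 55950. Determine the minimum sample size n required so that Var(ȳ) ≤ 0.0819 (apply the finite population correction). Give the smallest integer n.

1277

Without fpc, n₀ = s²/D = 107/0.0819 = 1306.4713.
With fpc, (1 − n/N)·s²/n ≤ D requires n ≥ n₀/(1 + n₀/N) = 1306.4713/(1 + 1306.4713/55950) = 1276.6604.
Rounding up, n = 1277.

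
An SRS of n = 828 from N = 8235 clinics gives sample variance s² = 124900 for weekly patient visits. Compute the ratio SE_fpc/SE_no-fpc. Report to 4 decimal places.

f = n/N = 828/8235 = 0.10054645.
SE_no-fpc = √(s²/n) = 12.281914; SE_fpc = √((1−f)s²/n) = 11.648109.
Ratio = √(1−f) = 0.94839525.

0.9484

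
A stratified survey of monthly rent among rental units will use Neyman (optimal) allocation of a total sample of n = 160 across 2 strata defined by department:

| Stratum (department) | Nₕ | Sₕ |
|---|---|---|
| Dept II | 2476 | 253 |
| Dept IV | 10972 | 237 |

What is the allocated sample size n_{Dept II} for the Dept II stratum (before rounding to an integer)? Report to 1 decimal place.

Neyman allocation: nₕ = n·NₕSₕ / Σⱼ NⱼSⱼ.
Σ NⱼSⱼ = 2476·253 + 10972·237 = 3.226792 × 10^6.
n_{Dept II} = 160·2476·253 / (3.226792 × 10^6) = 31.1.

31.1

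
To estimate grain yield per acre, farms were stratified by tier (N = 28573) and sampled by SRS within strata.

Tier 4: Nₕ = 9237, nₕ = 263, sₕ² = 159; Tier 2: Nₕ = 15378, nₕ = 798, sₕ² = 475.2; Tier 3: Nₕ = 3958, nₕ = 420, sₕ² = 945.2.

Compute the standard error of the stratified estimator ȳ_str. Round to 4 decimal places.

0.5133

Var(ȳ_str) = Σₕ Wₕ²(1 − fₕ)sₕ²/nₕ with Wₕ = Nₕ/N, N = 28573.
Tier 4: Wₕ = 0.32327722; term = 0.32327722²·(1 − 0.02847245)·159/263 = 0.061382801.
Tier 2: Wₕ = 0.53820040; term = 0.53820040²·(1 − 0.05189231)·475.2/798 = 0.16353821.
Tier 3: Wₕ = 0.13852238; term = 0.13852238²·(1 − 0.10611420)·945.2/420 = 0.038600805.
Sum = 0.26352182.
SE = √(0.26352182) = 0.5133.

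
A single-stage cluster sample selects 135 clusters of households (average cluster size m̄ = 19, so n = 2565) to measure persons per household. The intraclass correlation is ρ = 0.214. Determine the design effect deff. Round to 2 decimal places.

4.85

deff = 1 + (19 − 1)·0.214 = 1 + 3.852 = 4.852.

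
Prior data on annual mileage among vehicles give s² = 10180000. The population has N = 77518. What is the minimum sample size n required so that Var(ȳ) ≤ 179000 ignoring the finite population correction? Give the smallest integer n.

Without fpc, n₀ = s²/D = 10180000/179000 = 56.8715.
Rounding up, n = 57.

57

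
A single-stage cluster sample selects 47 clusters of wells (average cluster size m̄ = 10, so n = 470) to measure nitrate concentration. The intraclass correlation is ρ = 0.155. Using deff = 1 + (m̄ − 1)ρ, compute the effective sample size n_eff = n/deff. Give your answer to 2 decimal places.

196.24

deff = 1 + (10 − 1)·0.155 = 1 + 1.395 = 2.395.
n_eff = 470 / 2.395 = 196.24.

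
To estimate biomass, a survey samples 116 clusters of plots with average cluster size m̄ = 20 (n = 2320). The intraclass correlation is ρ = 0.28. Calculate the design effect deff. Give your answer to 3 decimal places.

6.320

deff = 1 + (20 − 1)·0.28 = 1 + 5.32 = 6.32.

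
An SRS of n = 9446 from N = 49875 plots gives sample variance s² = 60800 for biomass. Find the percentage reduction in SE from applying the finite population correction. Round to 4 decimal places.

f = n/N = 9446/49875 = 0.18939348.
SE_no-fpc = √(s²/n) = 2.5370429; SE_fpc = √((1−f)s²/n) = 2.2841934.
Ratio = √(1−f) = 0.90033689. Reduction = 100·(1 − 0.90033689) = 9.9663%.

9.9663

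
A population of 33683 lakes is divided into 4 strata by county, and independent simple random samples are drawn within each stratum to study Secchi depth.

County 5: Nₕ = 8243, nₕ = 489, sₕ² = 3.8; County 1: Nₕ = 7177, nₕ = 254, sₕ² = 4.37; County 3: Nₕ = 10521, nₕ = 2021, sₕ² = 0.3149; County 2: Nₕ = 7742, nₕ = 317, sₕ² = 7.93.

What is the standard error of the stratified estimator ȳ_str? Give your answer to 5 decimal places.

Var(ȳ_str) = Σₕ Wₕ²(1 − fₕ)sₕ²/nₕ with Wₕ = Nₕ/N, N = 33683.
County 5: Wₕ = 0.24472286; term = 0.24472286²·(1 − 0.05932306)·3.8/489 = 4.3778845 × 10^-4.
County 1: Wₕ = 0.21307484; term = 0.21307484²·(1 − 0.03539083)·4.37/254 = 7.5346567 × 10^-4.
County 3: Wₕ = 0.31235341; term = 0.31235341²·(1 − 0.19209201)·0.3149/2021 = 1.2281764 × 10^-5.
County 2: Wₕ = 0.22984889; term = 0.22984889²·(1 − 0.04094549)·7.93/317 = 0.0012674826.
Sum = 0.0024710185.
SE = √(0.0024710185) = 0.04971.

0.04971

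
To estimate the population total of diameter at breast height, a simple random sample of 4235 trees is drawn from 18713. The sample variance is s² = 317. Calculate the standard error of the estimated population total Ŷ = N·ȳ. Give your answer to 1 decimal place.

4503.3

Var(Ŷ) = N²·Var(ȳ) = N²·(1 − n/N)·s²/n.
f = 4235/18713 = 0.22631326; Var(ȳ) = 0.77368674·317/4235 = 0.057912325.
Var(Ŷ) = 18713² · 0.057912325 = 2.0279528 × 10^7.
SE(Ŷ) = √(2.0279528 × 10^7) = 4503.3.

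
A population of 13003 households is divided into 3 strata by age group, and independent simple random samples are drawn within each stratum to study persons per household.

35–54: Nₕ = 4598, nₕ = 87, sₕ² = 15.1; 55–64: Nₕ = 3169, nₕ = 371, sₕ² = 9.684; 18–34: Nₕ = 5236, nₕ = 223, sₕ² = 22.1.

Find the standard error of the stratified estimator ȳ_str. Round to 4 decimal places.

0.1951

Var(ȳ_str) = Σₕ Wₕ²(1 − fₕ)sₕ²/nₕ with Wₕ = Nₕ/N, N = 13003.
35–54: Wₕ = 0.35361071; term = 0.35361071²·(1 − 0.01892127)·15.1/87 = 0.021291799.
55–64: Wₕ = 0.24371299; term = 0.24371299²·(1 − 0.11707163)·9.684/371 = 0.0013688747.
18–34: Wₕ = 0.40267631; term = 0.40267631²·(1 − 0.04258976)·22.1/223 = 0.015385005.
Sum = 0.038045679.
SE = √(0.038045679) = 0.1951.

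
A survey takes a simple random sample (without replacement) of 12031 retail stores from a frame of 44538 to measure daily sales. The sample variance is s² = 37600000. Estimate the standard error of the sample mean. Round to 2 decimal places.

47.76

Under SRS without replacement, Var(ȳ) = (1 − f)·s²/n with f = n/N = 12031/44538 = 0.27012888.
Var(ȳ) = (1 − 0.27012888)·37600000/12031 = 0.72987112·3125.2597 = 2281.0368.
SE(ȳ) = √(2281.0368) = 47.76.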